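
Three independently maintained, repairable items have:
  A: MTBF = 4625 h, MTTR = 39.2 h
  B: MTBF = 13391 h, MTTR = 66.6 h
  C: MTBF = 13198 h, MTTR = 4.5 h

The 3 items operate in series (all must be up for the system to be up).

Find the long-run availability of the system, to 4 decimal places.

A(A) = MTBF/(MTBF+MTTR) = 4625/(4625+39.2) = 0.991596
A(B) = MTBF/(MTBF+MTTR) = 13391/(13391+66.6) = 0.995051
A(C) = MTBF/(MTBF+MTTR) = 13198/(13198+4.5) = 0.999659
Series availability: 0.991596 × 0.995051 × 0.999659 = 0.9864

0.9864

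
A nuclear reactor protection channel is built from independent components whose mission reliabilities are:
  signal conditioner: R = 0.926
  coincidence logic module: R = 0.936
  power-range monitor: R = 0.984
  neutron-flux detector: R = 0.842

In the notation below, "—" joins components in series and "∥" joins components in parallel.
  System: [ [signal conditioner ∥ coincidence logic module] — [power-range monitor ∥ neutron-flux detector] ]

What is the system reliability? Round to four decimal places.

0.9927

Parallel (signal conditioner and coincidence logic module): 1 − (1 − 0.926000)(1 − 0.936000) = 0.995264
Parallel (power-range monitor and neutron-flux detector): 1 − (1 − 0.984000)(1 − 0.842000) = 0.997472
Series ([0.995264] and [0.997472]): 0.995264 × 0.997472 = 0.9927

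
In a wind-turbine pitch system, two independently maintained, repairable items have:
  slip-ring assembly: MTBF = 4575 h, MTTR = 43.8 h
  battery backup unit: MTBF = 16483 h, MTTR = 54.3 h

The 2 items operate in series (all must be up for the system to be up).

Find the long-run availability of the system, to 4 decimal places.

A(slip-ring assembly) = MTBF/(MTBF+MTTR) = 4575/(4575+43.8) = 0.990517
A(battery backup unit) = MTBF/(MTBF+MTTR) = 16483/(16483+54.3) = 0.996717
Series availability: 0.990517 × 0.996717 = 0.9873

0.9873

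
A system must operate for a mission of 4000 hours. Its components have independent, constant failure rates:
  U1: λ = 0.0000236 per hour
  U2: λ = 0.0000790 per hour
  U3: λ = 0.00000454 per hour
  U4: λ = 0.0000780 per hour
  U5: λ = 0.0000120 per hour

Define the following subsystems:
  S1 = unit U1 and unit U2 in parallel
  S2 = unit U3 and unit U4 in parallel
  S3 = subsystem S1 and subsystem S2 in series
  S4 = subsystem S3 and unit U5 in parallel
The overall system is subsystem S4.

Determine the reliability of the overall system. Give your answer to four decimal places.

0.9986

R(U1) = exp(−0.0000236 × 4000) = 0.909919
R(U2) = exp(−0.0000790 × 4000) = 0.729059
R(U3) = exp(−0.00000454 × 4000) = 0.982004
R(U4) = exp(−0.0000780 × 4000) = 0.731982
R(U5) = exp(−0.0000120 × 4000) = 0.953134
Parallel (U1 and U2): 1 − (1 − 0.909919)(1 − 0.729059) = 0.975593
Parallel (U3 and U4): 1 − (1 − 0.982004)(1 − 0.731982) = 0.995177
Series ([0.975593] and [0.995177]): 0.975593 × 0.995177 = 0.970888
Parallel ([0.970888] and U5): 1 − (1 − 0.970888)(1 − 0.953134) = 0.9986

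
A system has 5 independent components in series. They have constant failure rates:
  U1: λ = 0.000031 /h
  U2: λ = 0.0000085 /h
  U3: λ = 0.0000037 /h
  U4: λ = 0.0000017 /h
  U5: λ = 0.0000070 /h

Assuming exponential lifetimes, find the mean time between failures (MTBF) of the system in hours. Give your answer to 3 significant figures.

19300

Series of exponential components: λ_sys = Σ λ_i
λ_sys = 0.000031 + 0.0000085 + 0.0000037 + 0.0000017 + 0.0000070 = 5.1900e-05 /h
MTBF = 1 / λ_sys = 19300 h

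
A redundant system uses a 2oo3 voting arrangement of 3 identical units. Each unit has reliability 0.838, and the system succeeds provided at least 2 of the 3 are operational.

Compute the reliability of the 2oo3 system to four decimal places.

0.9298

R = Σ_{i=2}^{3} C(3,i) p^i (1−p)^{3−i} with p = 0.838
C(3,2)·0.838^2·0.162^1 = 0.341291
C(3,3)·0.838^3·0.162^0 = 0.588480
Sum = 0.9298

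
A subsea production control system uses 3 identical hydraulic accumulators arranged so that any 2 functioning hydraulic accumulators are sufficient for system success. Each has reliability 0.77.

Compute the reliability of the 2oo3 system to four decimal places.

R = Σ_{i=2}^{3} C(3,i) p^i (1−p)^{3−i} with p = 0.77
C(3,2)·0.77^2·0.23^1 = 0.409101
C(3,3)·0.77^3·0.23^0 = 0.456533
Sum = 0.8656

0.8656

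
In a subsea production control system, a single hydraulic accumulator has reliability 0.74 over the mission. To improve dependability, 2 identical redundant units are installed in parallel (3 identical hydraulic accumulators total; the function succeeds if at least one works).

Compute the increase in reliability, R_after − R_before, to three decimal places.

0.242

R_before = 0.74
R_after = 1 − (1 − 0.74)^3 = 0.982
ΔR = 0.982 − 0.74 = 0.242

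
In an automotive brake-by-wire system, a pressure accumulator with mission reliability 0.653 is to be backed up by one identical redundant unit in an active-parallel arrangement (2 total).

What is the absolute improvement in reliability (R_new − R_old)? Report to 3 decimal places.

0.227

R_before = 0.653
R_after = 1 − (1 − 0.653)^2 = 0.880
ΔR = 0.880 − 0.653 = 0.227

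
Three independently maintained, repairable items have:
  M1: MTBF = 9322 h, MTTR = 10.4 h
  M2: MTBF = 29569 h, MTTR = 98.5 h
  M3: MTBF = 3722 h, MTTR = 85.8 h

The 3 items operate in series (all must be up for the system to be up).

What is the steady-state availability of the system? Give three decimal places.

0.973

A(M1) = MTBF/(MTBF+MTTR) = 9322/(9322+10.4) = 0.998886
A(M2) = MTBF/(MTBF+MTTR) = 29569/(29569+98.5) = 0.996680
A(M3) = MTBF/(MTBF+MTTR) = 3722/(3722+85.8) = 0.977467
Series availability: 0.998886 × 0.996680 × 0.977467 = 0.973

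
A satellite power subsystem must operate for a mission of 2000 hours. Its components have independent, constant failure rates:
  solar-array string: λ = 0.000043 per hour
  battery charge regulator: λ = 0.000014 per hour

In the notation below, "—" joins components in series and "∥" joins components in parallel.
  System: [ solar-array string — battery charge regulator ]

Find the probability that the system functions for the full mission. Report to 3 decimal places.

R(solar-array string) = exp(−0.000043 × 2000) = 0.91759
R(battery charge regulator) = exp(−0.000014 × 2000) = 0.97239
Series (solar-array string and battery charge regulator): 0.91759 × 0.97239 = 0.892

0.892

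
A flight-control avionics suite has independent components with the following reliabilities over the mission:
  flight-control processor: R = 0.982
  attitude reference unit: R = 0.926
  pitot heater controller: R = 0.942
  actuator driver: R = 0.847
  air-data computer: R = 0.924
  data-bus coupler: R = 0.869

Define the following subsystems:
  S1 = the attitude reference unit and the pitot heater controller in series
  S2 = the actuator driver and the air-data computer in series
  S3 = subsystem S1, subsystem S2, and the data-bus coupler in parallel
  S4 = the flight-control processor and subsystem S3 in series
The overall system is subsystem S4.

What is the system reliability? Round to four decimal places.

0.9784

Series (attitude reference unit and pitot heater controller): 0.926000 × 0.942000 = 0.872292
Series (actuator driver and air-data computer): 0.847000 × 0.924000 = 0.782628
Parallel ([0.872292], [0.782628], and data-bus coupler): 1 − (1 − 0.872292)(1 − 0.782628)(1 − 0.869000) = 0.996363
Series (flight-control processor and [0.996363]): 0.982000 × 0.996363 = 0.9784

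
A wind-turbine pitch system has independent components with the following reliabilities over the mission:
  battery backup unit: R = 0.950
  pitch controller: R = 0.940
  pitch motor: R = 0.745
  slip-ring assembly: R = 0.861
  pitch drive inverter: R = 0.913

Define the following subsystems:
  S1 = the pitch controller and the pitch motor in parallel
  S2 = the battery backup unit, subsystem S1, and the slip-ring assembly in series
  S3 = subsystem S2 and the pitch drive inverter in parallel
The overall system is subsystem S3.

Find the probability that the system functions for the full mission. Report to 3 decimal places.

0.983

Parallel (pitch controller and pitch motor): 1 − (1 − 0.94000)(1 − 0.74500) = 0.98470
Series (battery backup unit, [0.98470], and slip-ring assembly): 0.95000 × 0.98470 × 0.86100 = 0.80544
Parallel ([0.80544] and pitch drive inverter): 1 − (1 − 0.80544)(1 − 0.91300) = 0.983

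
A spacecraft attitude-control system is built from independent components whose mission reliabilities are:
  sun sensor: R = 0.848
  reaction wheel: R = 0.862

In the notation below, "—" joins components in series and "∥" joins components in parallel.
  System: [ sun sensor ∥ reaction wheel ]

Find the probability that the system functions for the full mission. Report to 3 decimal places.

Parallel (sun sensor and reaction wheel): 1 − (1 − 0.84800)(1 − 0.86200) = 0.979

0.979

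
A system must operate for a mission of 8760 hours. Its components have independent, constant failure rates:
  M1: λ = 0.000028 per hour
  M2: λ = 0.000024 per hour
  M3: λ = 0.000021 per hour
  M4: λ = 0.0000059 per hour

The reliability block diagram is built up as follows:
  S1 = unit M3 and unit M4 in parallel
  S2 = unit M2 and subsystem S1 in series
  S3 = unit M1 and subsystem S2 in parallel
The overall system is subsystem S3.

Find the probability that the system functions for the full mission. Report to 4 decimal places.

0.9573

R(M1) = exp(−0.000028 × 8760) = 0.782485
R(M2) = exp(−0.000024 × 8760) = 0.810390
R(M3) = exp(−0.000021 × 8760) = 0.831969
R(M4) = exp(−0.0000059 × 8760) = 0.949629
Parallel (M3 and M4): 1 − (1 − 0.831969)(1 − 0.949629) = 0.991536
Series (M2 and [0.991536]): 0.810390 × 0.991536 = 0.803531
Parallel (M1 and [0.803531]): 1 − (1 − 0.782485)(1 − 0.803531) = 0.9573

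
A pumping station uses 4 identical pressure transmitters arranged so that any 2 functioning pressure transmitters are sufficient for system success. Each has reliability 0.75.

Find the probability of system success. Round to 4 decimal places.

0.9492

R = Σ_{i=2}^{4} C(4,i) p^i (1−p)^{4−i} with p = 0.75
C(4,2)·0.75^2·0.25^2 = 0.210938
C(4,3)·0.75^3·0.25^1 = 0.421875
C(4,4)·0.75^4·0.25^0 = 0.316406
Sum = 0.9492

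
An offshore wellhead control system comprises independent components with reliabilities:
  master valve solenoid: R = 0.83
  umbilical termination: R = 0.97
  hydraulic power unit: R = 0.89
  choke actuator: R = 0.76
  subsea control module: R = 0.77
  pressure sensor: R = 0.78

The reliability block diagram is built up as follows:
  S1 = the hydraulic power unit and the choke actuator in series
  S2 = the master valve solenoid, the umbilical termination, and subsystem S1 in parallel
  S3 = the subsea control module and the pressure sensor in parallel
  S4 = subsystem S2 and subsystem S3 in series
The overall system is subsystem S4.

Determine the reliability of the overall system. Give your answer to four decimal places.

0.9478

Series (hydraulic power unit and choke actuator): 0.890000 × 0.760000 = 0.676400
Parallel (master valve solenoid, umbilical termination, and [0.676400]): 1 − (1 − 0.830000)(1 − 0.970000)(1 − 0.676400) = 0.998350
Parallel (subsea control module and pressure sensor): 1 − (1 − 0.770000)(1 − 0.780000) = 0.949400
Series ([0.998350] and [0.949400]): 0.998350 × 0.949400 = 0.9478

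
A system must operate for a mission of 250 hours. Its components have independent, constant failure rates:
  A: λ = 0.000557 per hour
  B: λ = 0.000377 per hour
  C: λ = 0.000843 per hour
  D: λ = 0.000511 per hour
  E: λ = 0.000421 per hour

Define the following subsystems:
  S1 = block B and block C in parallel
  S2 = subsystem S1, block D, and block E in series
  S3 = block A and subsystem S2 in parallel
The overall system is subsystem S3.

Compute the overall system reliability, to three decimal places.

R(A) = exp(−0.000557 × 250) = 0.87001
R(B) = exp(−0.000377 × 250) = 0.91006
R(C) = exp(−0.000843 × 250) = 0.80998
R(D) = exp(−0.000511 × 250) = 0.88007
R(E) = exp(−0.000421 × 250) = 0.90010
Parallel (B and C): 1 − (1 − 0.91006)(1 − 0.80998) = 0.98291
Series ([0.98291], D, and E): 0.98291 × 0.88007 × 0.90010 = 0.77861
Parallel (A and [0.77861]): 1 − (1 − 0.87001)(1 − 0.77861) = 0.971

0.971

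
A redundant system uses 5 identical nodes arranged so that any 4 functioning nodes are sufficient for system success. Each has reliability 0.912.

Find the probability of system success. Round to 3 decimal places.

0.935

R = Σ_{i=4}^{5} C(5,i) p^i (1−p)^{5−i} with p = 0.912
C(5,4)·0.912^4·0.088^1 = 0.30439
C(5,5)·0.912^5·0.088^0 = 0.63092
Sum = 0.935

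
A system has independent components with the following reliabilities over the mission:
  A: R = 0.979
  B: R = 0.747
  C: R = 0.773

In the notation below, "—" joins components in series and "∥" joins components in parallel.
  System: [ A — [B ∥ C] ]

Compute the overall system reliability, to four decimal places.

0.9228

Parallel (B and C): 1 − (1 − 0.747000)(1 − 0.773000) = 0.942569
Series (A and [0.942569]): 0.979000 × 0.942569 = 0.9228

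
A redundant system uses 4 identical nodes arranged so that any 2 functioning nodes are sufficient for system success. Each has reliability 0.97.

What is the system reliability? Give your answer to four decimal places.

0.9999

R = Σ_{i=2}^{4} C(4,i) p^i (1−p)^{4−i} with p = 0.97
C(4,2)·0.97^2·0.03^2 = 0.005081
C(4,3)·0.97^3·0.03^1 = 0.109521
C(4,4)·0.97^4·0.03^0 = 0.885293
Sum = 0.9999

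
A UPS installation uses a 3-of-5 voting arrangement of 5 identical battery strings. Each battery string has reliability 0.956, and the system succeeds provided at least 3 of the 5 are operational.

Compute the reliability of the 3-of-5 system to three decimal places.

0.999

R = Σ_{i=3}^{5} C(5,i) p^i (1−p)^{5−i} with p = 0.956
C(5,3)·0.956^3·0.044^2 = 0.01692
C(5,4)·0.956^4·0.044^1 = 0.18376
C(5,5)·0.956^5·0.044^0 = 0.79853
Sum = 0.999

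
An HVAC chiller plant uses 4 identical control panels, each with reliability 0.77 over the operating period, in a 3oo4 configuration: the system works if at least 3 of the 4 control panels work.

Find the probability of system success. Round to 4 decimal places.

0.7715

R = Σ_{i=3}^{4} C(4,i) p^i (1−p)^{4−i} with p = 0.77
C(4,3)·0.77^3·0.23^1 = 0.420010
C(4,4)·0.77^4·0.23^0 = 0.351530
Sum = 0.7715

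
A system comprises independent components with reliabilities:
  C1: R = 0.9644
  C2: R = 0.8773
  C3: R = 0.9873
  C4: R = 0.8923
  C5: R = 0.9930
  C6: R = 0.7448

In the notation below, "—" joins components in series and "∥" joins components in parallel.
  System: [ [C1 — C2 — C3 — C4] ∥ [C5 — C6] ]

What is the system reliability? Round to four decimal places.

Series (C1, C2, C3, and C4): 0.964400 × 0.877300 × 0.987300 × 0.892300 = 0.745359
Series (C5 and C6): 0.993000 × 0.744800 = 0.739586
Parallel ([0.745359] and [0.739586]): 1 − (1 − 0.745359)(1 − 0.739586) = 0.9337

0.9337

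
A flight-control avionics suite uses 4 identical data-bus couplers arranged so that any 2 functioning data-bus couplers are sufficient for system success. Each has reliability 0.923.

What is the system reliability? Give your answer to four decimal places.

0.9983

R = Σ_{i=2}^{4} C(4,i) p^i (1−p)^{4−i} with p = 0.923
C(4,2)·0.923^2·0.077^2 = 0.030307
C(4,3)·0.923^3·0.077^1 = 0.242190
C(4,4)·0.923^4·0.077^0 = 0.725783
Sum = 0.9983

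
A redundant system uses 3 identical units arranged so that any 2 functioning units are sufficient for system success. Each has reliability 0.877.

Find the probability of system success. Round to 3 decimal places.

R = Σ_{i=2}^{3} C(3,i) p^i (1−p)^{3−i} with p = 0.877
C(3,2)·0.877^2·0.123^1 = 0.28381
C(3,3)·0.877^3·0.123^0 = 0.67453
Sum = 0.958

0.958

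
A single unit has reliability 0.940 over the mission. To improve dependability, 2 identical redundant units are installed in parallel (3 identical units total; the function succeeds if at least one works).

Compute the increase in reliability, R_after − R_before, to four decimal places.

R_before = 0.940
R_after = 1 − (1 − 0.940)^3 = 0.9998
ΔR = 0.9998 − 0.940 = 0.0598

0.0598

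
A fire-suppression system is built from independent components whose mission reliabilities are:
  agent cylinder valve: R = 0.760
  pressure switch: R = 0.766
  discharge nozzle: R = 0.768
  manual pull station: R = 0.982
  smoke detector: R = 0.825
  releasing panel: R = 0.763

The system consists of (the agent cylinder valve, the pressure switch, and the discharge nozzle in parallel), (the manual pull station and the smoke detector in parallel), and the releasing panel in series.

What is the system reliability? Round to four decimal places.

0.7507

Parallel (agent cylinder valve, pressure switch, and discharge nozzle): 1 − (1 − 0.760000)(1 − 0.766000)(1 − 0.768000) = 0.986971
Parallel (manual pull station and smoke detector): 1 − (1 − 0.982000)(1 − 0.825000) = 0.996850
Series ([0.986971], [0.996850], and releasing panel): 0.986971 × 0.996850 × 0.763000 = 0.7507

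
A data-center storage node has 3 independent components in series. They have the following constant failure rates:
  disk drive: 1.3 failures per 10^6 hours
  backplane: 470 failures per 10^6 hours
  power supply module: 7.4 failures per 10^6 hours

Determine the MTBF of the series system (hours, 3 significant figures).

Series of exponential components: λ_sys = Σ λ_i
λ_sys = 0.0000013 + 0.00047 + 0.0000074 = 4.7870e-04 /h
MTBF = 1 / λ_sys = 2090 h

2090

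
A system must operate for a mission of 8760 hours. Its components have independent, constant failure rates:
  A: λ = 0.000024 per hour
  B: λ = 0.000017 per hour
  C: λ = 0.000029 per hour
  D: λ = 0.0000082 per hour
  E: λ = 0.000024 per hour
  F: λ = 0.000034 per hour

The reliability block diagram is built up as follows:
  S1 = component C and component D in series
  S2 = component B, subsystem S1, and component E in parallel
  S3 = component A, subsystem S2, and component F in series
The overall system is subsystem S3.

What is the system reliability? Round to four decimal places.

R(A) = exp(−0.000024 × 8760) = 0.810390
R(B) = exp(−0.000017 × 8760) = 0.861638
R(C) = exp(−0.000029 × 8760) = 0.775661
R(D) = exp(−0.0000082 × 8760) = 0.930687
R(E) = exp(−0.000024 × 8760) = 0.810390
R(F) = exp(−0.000034 × 8760) = 0.742420
Series (C and D): 0.775661 × 0.930687 = 0.721898
Parallel (B, [0.721898], and E): 1 − (1 − 0.861638)(1 − 0.721898)(1 − 0.810390) = 0.992704
Series (A, [0.992704], and F): 0.810390 × 0.992704 × 0.742420 = 0.5973

0.5973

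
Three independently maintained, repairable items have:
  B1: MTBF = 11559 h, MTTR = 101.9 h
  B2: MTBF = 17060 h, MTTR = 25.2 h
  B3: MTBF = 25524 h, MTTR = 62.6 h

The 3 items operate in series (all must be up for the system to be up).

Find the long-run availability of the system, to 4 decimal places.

A(B1) = MTBF/(MTBF+MTTR) = 11559/(11559+101.9) = 0.991261
A(B2) = MTBF/(MTBF+MTTR) = 17060/(17060+25.2) = 0.998525
A(B3) = MTBF/(MTBF+MTTR) = 25524/(25524+62.6) = 0.997553
Series availability: 0.991261 × 0.998525 × 0.997553 = 0.9874

0.9874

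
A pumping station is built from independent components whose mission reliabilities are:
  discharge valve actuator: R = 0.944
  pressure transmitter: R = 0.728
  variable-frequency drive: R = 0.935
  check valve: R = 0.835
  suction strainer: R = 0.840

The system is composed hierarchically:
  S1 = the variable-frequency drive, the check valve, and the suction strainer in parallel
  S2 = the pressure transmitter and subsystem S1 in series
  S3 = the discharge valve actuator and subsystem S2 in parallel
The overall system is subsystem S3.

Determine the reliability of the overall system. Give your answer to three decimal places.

Parallel (variable-frequency drive, check valve, and suction strainer): 1 − (1 − 0.93500)(1 − 0.83500)(1 − 0.84000) = 0.99828
Series (pressure transmitter and [0.99828]): 0.72800 × 0.99828 = 0.72675
Parallel (discharge valve actuator and [0.72675]): 1 − (1 − 0.94400)(1 − 0.72675) = 0.985

0.985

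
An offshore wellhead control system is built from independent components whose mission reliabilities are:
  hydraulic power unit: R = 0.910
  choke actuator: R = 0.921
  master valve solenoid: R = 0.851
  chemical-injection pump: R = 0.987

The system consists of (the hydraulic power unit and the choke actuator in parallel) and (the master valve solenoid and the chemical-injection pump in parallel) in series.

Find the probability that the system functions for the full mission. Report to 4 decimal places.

0.9910

Parallel (hydraulic power unit and choke actuator): 1 − (1 − 0.910000)(1 − 0.921000) = 0.992890
Parallel (master valve solenoid and chemical-injection pump): 1 − (1 − 0.851000)(1 − 0.987000) = 0.998063
Series ([0.992890] and [0.998063]): 0.992890 × 0.998063 = 0.9910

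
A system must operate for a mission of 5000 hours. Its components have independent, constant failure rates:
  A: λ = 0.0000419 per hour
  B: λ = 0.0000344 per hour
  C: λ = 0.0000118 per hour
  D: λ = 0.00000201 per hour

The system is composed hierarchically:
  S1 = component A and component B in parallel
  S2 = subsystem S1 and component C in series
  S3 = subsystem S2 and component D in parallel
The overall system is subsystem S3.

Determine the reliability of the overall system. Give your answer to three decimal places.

0.999

R(A) = exp(−0.0000419 × 5000) = 0.81099
R(B) = exp(−0.0000344 × 5000) = 0.84198
R(C) = exp(−0.0000118 × 5000) = 0.94271
R(D) = exp(−0.00000201 × 5000) = 0.99000
Parallel (A and B): 1 − (1 − 0.81099)(1 − 0.84198) = 0.97013
Series ([0.97013] and C): 0.97013 × 0.94271 = 0.91455
Parallel ([0.91455] and D): 1 − (1 − 0.91455)(1 − 0.99000) = 0.999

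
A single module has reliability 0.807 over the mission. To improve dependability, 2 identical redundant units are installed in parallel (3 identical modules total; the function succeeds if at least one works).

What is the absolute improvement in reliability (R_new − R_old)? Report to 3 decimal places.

R_before = 0.807
R_after = 1 − (1 − 0.807)^3 = 0.993
ΔR = 0.993 − 0.807 = 0.186

0.186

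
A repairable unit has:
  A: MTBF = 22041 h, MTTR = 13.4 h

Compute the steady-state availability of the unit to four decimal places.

0.9994

A(A) = MTBF/(MTBF+MTTR) = 22041/(22041+13.4) = 0.9994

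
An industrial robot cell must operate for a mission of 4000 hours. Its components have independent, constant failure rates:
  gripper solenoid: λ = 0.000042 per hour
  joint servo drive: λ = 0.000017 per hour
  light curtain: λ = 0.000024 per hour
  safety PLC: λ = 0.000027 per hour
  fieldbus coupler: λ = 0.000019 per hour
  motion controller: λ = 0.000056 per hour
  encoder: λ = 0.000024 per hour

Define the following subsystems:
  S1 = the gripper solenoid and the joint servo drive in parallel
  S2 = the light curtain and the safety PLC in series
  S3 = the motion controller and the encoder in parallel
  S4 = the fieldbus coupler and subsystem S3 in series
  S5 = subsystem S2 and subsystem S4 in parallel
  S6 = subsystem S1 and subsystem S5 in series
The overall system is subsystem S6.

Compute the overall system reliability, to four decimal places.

R(gripper solenoid) = exp(−0.000042 × 4000) = 0.845354
R(joint servo drive) = exp(−0.000017 × 4000) = 0.934260
R(light curtain) = exp(−0.000024 × 4000) = 0.908464
R(safety PLC) = exp(−0.000027 × 4000) = 0.897628
R(fieldbus coupler) = exp(−0.000019 × 4000) = 0.926816
R(motion controller) = exp(−0.000056 × 4000) = 0.799315
R(encoder) = exp(−0.000024 × 4000) = 0.908464
Parallel (gripper solenoid and joint servo drive): 1 − (1 − 0.845354)(1 − 0.934260) = 0.989834
Series (light curtain and safety PLC): 0.908464 × 0.897628 = 0.815463
Parallel (motion controller and encoder): 1 − (1 − 0.799315)(1 − 0.908464) = 0.981630
Series (fieldbus coupler and [0.981630]): 0.926816 × 0.981630 = 0.909790
Parallel ([0.815463] and [0.909790]): 1 − (1 − 0.815463)(1 − 0.909790) = 0.983353
Series ([0.989834] and [0.983353]): 0.989834 × 0.983353 = 0.9734

0.9734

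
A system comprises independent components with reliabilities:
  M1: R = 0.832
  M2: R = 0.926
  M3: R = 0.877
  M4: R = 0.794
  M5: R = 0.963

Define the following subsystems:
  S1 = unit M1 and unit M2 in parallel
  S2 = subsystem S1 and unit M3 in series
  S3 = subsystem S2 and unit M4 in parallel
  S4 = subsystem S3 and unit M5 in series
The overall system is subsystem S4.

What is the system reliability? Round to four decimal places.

0.9364

Parallel (M1 and M2): 1 − (1 − 0.832000)(1 − 0.926000) = 0.987568
Series ([0.987568] and M3): 0.987568 × 0.877000 = 0.866097
Parallel ([0.866097] and M4): 1 − (1 − 0.866097)(1 − 0.794000) = 0.972416
Series ([0.972416] and M5): 0.972416 × 0.963000 = 0.9364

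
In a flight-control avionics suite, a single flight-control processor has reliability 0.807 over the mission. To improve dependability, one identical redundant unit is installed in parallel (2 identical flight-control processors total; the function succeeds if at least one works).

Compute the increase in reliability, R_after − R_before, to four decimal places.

R_before = 0.807
R_after = 1 − (1 − 0.807)^2 = 0.9628
ΔR = 0.9628 − 0.807 = 0.1558

0.1558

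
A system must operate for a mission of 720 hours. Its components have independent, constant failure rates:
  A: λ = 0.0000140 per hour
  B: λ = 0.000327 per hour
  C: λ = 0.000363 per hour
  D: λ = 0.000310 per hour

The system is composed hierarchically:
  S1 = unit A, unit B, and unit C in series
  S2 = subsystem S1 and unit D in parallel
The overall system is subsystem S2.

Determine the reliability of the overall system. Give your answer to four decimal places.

R(A) = exp(−0.0000140 × 720) = 0.989971
R(B) = exp(−0.000327 × 720) = 0.790223
R(C) = exp(−0.000363 × 720) = 0.770004
R(D) = exp(−0.000310 × 720) = 0.799955
Series (A, B, and C): 0.989971 × 0.790223 × 0.770004 = 0.602372
Parallel ([0.602372] and D): 1 − (1 − 0.602372)(1 − 0.799955) = 0.9205

0.9205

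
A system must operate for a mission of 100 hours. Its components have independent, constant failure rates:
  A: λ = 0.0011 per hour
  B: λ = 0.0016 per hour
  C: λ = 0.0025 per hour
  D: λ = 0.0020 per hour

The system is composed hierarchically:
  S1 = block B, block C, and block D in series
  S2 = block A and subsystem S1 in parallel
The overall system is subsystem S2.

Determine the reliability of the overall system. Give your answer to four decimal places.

R(A) = exp(−0.0011 × 100) = 0.895834
R(B) = exp(−0.0016 × 100) = 0.852144
R(C) = exp(−0.0025 × 100) = 0.778801
R(D) = exp(−0.0020 × 100) = 0.818731
Series (B, C, and D): 0.852144 × 0.778801 × 0.818731 = 0.543351
Parallel (A and [0.543351]): 1 − (1 − 0.895834)(1 − 0.543351) = 0.9524

0.9524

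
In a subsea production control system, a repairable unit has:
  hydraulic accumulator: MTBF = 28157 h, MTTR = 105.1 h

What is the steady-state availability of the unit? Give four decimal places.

0.9963

A(hydraulic accumulator) = MTBF/(MTBF+MTTR) = 28157/(28157+105.1) = 0.9963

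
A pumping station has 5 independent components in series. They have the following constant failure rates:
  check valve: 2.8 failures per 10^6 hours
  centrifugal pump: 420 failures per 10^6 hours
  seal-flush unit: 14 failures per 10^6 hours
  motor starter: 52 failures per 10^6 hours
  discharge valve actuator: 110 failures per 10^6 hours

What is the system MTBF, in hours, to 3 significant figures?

1670

Series of exponential components: λ_sys = Σ λ_i
λ_sys = 0.0000028 + 0.00042 + 0.000014 + 0.000052 + 0.00011 = 5.9880e-04 /h
MTBF = 1 / λ_sys = 1670 h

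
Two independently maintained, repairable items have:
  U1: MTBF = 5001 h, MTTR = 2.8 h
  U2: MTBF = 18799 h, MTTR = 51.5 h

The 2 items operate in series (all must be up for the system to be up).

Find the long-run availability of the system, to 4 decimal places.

0.9967

A(U1) = MTBF/(MTBF+MTTR) = 5001/(5001+2.8) = 0.999440
A(U2) = MTBF/(MTBF+MTTR) = 18799/(18799+51.5) = 0.997268
Series availability: 0.999440 × 0.997268 = 0.9967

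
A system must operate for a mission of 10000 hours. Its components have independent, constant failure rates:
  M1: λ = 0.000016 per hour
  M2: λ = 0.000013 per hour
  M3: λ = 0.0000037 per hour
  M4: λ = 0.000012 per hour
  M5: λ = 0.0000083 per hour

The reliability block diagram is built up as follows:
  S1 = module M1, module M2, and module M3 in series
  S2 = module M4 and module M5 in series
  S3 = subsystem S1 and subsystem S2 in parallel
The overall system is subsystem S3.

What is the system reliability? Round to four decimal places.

R(M1) = exp(−0.000016 × 10000) = 0.852144
R(M2) = exp(−0.000013 × 10000) = 0.878095
R(M3) = exp(−0.0000037 × 10000) = 0.963676
R(M4) = exp(−0.000012 × 10000) = 0.886920
R(M5) = exp(−0.0000083 × 10000) = 0.920351
Series (M1, M2, and M3): 0.852144 × 0.878095 × 0.963676 = 0.721083
Series (M4 and M5): 0.886920 × 0.920351 = 0.816278
Parallel ([0.721083] and [0.816278]): 1 − (1 − 0.721083)(1 − 0.816278) = 0.9488

0.9488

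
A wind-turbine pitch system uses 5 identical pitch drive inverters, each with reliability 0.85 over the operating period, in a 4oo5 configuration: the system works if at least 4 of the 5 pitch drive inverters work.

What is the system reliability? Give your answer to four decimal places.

R = Σ_{i=4}^{5} C(5,i) p^i (1−p)^{5−i} with p = 0.85
C(5,4)·0.85^4·0.15^1 = 0.391505
C(5,5)·0.85^5·0.15^0 = 0.443705
Sum = 0.8352

0.8352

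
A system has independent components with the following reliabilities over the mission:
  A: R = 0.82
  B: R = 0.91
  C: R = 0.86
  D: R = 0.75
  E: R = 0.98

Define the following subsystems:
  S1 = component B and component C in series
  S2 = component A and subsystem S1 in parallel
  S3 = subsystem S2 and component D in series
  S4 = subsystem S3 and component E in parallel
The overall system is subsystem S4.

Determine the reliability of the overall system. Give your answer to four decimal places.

Series (B and C): 0.910000 × 0.860000 = 0.782600
Parallel (A and [0.782600]): 1 − (1 − 0.820000)(1 − 0.782600) = 0.960868
Series ([0.960868] and D): 0.960868 × 0.750000 = 0.720651
Parallel ([0.720651] and E): 1 − (1 − 0.720651)(1 − 0.980000) = 0.9944

0.9944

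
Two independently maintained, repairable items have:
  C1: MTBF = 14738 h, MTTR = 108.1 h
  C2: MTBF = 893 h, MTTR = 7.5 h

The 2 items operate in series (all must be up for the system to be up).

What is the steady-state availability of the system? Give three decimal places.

0.984

A(C1) = MTBF/(MTBF+MTTR) = 14738/(14738+108.1) = 0.992719
A(C2) = MTBF/(MTBF+MTTR) = 893/(893+7.5) = 0.991671
Series availability: 0.992719 × 0.991671 = 0.984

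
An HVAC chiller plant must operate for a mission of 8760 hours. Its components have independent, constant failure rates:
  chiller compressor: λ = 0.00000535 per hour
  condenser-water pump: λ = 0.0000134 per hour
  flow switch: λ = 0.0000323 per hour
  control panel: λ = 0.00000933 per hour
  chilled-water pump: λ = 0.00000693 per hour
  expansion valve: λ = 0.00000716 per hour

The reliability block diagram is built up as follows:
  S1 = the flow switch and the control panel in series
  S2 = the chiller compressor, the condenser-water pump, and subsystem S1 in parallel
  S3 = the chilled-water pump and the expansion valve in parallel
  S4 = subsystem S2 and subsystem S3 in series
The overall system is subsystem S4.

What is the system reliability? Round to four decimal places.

R(chiller compressor) = exp(−0.00000535 × 8760) = 0.954215
R(condenser-water pump) = exp(−0.0000134 × 8760) = 0.889244
R(flow switch) = exp(−0.0000323 × 8760) = 0.753559
R(control panel) = exp(−0.00000933 × 8760) = 0.921520
R(chilled-water pump) = exp(−0.00000693 × 8760) = 0.941099
R(expansion valve) = exp(−0.00000716 × 8760) = 0.939205
Series (flow switch and control panel): 0.753559 × 0.921520 = 0.694420
Parallel (chiller compressor, condenser-water pump, and [0.694420]): 1 − (1 − 0.954215)(1 − 0.889244)(1 − 0.694420) = 0.998450
Parallel (chilled-water pump and expansion valve): 1 − (1 − 0.941099)(1 − 0.939205) = 0.996419
Series ([0.998450] and [0.996419]): 0.998450 × 0.996419 = 0.9949

0.9949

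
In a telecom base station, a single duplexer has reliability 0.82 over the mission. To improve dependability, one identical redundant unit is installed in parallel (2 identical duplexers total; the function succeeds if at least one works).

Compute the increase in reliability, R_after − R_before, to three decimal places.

0.148

R_before = 0.82
R_after = 1 − (1 − 0.82)^2 = 0.968
ΔR = 0.968 − 0.82 = 0.148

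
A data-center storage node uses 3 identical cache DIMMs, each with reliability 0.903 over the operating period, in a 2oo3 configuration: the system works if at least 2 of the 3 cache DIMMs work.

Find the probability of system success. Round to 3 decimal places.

0.974

R = Σ_{i=2}^{3} C(3,i) p^i (1−p)^{3−i} with p = 0.903
C(3,2)·0.903^2·0.097^1 = 0.23728
C(3,3)·0.903^3·0.097^0 = 0.73631
Sum = 0.974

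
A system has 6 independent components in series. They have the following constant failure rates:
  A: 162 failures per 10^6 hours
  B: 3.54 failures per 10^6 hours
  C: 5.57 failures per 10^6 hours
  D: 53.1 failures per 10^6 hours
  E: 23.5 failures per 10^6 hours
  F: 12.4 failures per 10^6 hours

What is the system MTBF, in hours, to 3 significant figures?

3840

Series of exponential components: λ_sys = Σ λ_i
λ_sys = 0.000162 + 0.00000354 + 0.00000557 + 0.0000531 + 0.0000235 + 0.0000124 = 2.6011e-04 /h
MTBF = 1 / λ_sys = 3840 h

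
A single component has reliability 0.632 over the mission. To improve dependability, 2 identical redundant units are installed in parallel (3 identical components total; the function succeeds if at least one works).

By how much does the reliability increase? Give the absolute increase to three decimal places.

R_before = 0.632
R_after = 1 − (1 − 0.632)^3 = 0.950
ΔR = 0.950 − 0.632 = 0.318

0.318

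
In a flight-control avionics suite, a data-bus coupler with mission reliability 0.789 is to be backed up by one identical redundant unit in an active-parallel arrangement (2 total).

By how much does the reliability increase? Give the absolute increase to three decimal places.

R_before = 0.789
R_after = 1 − (1 − 0.789)^2 = 0.955
ΔR = 0.955 − 0.789 = 0.166

0.166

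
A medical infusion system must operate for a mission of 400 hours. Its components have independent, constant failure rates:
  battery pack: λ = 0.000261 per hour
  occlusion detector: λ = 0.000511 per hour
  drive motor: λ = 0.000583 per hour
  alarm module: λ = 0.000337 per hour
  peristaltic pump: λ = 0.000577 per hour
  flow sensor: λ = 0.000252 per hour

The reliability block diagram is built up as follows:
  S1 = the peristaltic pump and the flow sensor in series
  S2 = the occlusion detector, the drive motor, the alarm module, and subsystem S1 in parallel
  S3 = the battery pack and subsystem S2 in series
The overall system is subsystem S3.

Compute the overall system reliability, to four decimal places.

0.8996

R(battery pack) = exp(−0.000261 × 400) = 0.900865
R(occlusion detector) = exp(−0.000511 × 400) = 0.815136
R(drive motor) = exp(−0.000583 × 400) = 0.791995
R(alarm module) = exp(−0.000337 × 400) = 0.873891
R(peristaltic pump) = exp(−0.000577 × 400) = 0.793898
R(flow sensor) = exp(−0.000252 × 400) = 0.904114
Series (peristaltic pump and flow sensor): 0.793898 × 0.904114 = 0.717774
Parallel (occlusion detector, drive motor, alarm module, and [0.717774]): 1 − (1 − 0.815136)(1 − 0.791995)(1 − 0.873891)(1 − 0.717774) = 0.998631
Series (battery pack and [0.998631]): 0.900865 × 0.998631 = 0.8996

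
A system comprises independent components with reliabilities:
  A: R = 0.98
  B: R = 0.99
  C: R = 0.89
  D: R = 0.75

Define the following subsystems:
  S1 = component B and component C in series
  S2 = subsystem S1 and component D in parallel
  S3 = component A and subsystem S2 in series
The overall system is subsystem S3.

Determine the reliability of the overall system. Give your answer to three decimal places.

0.951

Series (B and C): 0.99000 × 0.89000 = 0.88110
Parallel ([0.88110] and D): 1 − (1 − 0.88110)(1 − 0.75000) = 0.97028
Series (A and [0.97028]): 0.98000 × 0.97028 = 0.951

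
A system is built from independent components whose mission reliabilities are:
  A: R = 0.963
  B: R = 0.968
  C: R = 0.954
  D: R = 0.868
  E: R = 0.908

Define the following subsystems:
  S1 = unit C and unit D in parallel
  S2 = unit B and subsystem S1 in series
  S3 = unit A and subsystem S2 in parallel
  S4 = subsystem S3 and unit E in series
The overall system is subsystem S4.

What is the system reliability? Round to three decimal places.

Parallel (C and D): 1 − (1 − 0.95400)(1 − 0.86800) = 0.99393
Series (B and [0.99393]): 0.96800 × 0.99393 = 0.96212
Parallel (A and [0.96212]): 1 − (1 − 0.96300)(1 − 0.96212) = 0.99860
Series ([0.99860] and E): 0.99860 × 0.90800 = 0.907

0.907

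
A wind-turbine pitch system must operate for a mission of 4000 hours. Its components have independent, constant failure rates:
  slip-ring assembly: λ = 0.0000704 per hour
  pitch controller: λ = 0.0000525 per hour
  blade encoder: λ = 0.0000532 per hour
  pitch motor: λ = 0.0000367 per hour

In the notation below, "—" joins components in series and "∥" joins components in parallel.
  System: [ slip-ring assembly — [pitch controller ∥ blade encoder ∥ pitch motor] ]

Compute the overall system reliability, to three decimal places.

0.751

R(slip-ring assembly) = exp(−0.0000704 × 4000) = 0.75458
R(pitch controller) = exp(−0.0000525 × 4000) = 0.81058
R(blade encoder) = exp(−0.0000532 × 4000) = 0.80832
R(pitch motor) = exp(−0.0000367 × 4000) = 0.86347
Parallel (pitch controller, blade encoder, and pitch motor): 1 − (1 − 0.81058)(1 − 0.80832)(1 − 0.86347) = 0.99504
Series (slip-ring assembly and [0.99504]): 0.75458 × 0.99504 = 0.751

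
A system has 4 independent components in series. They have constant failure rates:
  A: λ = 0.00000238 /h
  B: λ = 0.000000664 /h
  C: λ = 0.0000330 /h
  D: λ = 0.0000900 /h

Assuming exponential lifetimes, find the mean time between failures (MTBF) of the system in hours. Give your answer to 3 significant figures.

7930

Series of exponential components: λ_sys = Σ λ_i
λ_sys = 0.00000238 + 0.000000664 + 0.0000330 + 0.0000900 = 1.2604e-04 /h
MTBF = 1 / λ_sys = 7930 h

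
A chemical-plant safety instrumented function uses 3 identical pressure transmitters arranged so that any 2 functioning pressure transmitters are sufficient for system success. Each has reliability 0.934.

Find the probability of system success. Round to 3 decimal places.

R = Σ_{i=2}^{3} C(3,i) p^i (1−p)^{3−i} with p = 0.934
C(3,2)·0.934^2·0.066^1 = 0.17273
C(3,3)·0.934^3·0.066^0 = 0.81478
Sum = 0.988

0.988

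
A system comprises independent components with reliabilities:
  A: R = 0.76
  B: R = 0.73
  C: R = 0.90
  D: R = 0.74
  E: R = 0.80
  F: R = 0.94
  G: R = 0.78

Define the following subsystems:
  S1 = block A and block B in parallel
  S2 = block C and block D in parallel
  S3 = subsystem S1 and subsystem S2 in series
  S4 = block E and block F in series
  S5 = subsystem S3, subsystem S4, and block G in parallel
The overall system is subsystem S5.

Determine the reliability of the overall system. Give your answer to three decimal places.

0.995

Parallel (A and B): 1 − (1 − 0.76000)(1 − 0.73000) = 0.93520
Parallel (C and D): 1 − (1 − 0.90000)(1 − 0.74000) = 0.97400
Series ([0.93520] and [0.97400]): 0.93520 × 0.97400 = 0.91088
Series (E and F): 0.80000 × 0.94000 = 0.75200
Parallel ([0.91088], [0.75200], and G): 1 − (1 − 0.91088)(1 − 0.75200)(1 − 0.78000) = 0.995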